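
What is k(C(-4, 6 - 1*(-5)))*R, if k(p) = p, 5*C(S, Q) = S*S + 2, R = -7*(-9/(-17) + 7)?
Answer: -16128/85 ≈ -189.74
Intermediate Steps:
R = -896/17 (R = -7*(-9*(-1/17) + 7) = -7*(9/17 + 7) = -7*128/17 = -896/17 ≈ -52.706)
C(S, Q) = ⅖ + S²/5 (C(S, Q) = (S*S + 2)/5 = (S² + 2)/5 = (2 + S²)/5 = ⅖ + S²/5)
k(C(-4, 6 - 1*(-5)))*R = (⅖ + (⅕)*(-4)²)*(-896/17) = (⅖ + (⅕)*16)*(-896/17) = (⅖ + 16/5)*(-896/17) = (18/5)*(-896/17) = -16128/85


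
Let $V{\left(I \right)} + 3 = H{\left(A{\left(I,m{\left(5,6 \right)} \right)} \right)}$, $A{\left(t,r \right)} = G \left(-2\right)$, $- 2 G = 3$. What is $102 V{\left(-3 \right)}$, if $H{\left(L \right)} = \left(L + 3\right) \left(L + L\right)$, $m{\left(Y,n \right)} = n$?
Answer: $3366$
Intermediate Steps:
$G = - \frac{3}{2}$ ($G = \left(- \frac{1}{2}\right) 3 = - \frac{3}{2} \approx -1.5$)
$A{\left(t,r \right)} = 3$ ($A{\left(t,r \right)} = \left(- \frac{3}{2}\right) \left(-2\right) = 3$)
$H{\left(L \right)} = 2 L \left(3 + L\right)$ ($H{\left(L \right)} = \left(3 + L\right) 2 L = 2 L \left(3 + L\right)$)
$V{\left(I \right)} = 33$ ($V{\left(I \right)} = -3 + 2 \cdot 3 \left(3 + 3\right) = -3 + 2 \cdot 3 \cdot 6 = -3 + 36 = 33$)
$102 V{\left(-3 \right)} = 102 \cdot 33 = 3366$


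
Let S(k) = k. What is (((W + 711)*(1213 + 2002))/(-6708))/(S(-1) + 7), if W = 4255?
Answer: -614065/1548 ≈ -396.68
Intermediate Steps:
(((W + 711)*(1213 + 2002))/(-6708))/(S(-1) + 7) = (((4255 + 711)*(1213 + 2002))/(-6708))/(-1 + 7) = ((4966*3215)*(-1/6708))/6 = (15965690*(-1/6708))/6 = (1/6)*(-614065/258) = -614065/1548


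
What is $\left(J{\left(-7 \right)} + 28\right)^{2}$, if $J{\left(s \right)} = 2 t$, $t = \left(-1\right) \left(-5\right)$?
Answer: $1444$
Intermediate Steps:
$t = 5$
$J{\left(s \right)} = 10$ ($J{\left(s \right)} = 2 \cdot 5 = 10$)
$\left(J{\left(-7 \right)} + 28\right)^{2} = \left(10 + 28\right)^{2} = 38^{2} = 1444$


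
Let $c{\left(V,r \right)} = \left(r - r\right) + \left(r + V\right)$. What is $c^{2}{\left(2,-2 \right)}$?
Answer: $0$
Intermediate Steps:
$c{\left(V,r \right)} = V + r$ ($c{\left(V,r \right)} = 0 + \left(V + r\right) = V + r$)
$c^{2}{\left(2,-2 \right)} = \left(2 - 2\right)^{2} = 0^{2} = 0$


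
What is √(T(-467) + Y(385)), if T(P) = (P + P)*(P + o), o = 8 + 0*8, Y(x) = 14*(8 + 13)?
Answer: 10*√4290 ≈ 654.98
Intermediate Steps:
Y(x) = 294 (Y(x) = 14*21 = 294)
o = 8 (o = 8 + 0 = 8)
T(P) = 2*P*(8 + P) (T(P) = (P + P)*(P + 8) = (2*P)*(8 + P) = 2*P*(8 + P))
√(T(-467) + Y(385)) = √(2*(-467)*(8 - 467) + 294) = √(2*(-467)*(-459) + 294) = √(428706 + 294) = √429000 = 10*√4290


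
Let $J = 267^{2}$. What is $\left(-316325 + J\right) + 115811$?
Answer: $-129225$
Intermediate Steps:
$J = 71289$
$\left(-316325 + J\right) + 115811 = \left(-316325 + 71289\right) + 115811 = -245036 + 115811 = -129225$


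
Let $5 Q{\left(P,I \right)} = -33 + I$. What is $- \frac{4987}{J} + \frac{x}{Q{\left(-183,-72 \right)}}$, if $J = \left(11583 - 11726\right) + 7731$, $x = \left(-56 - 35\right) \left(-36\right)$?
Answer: $- \frac{1188715}{7588} \approx -156.66$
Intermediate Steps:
$Q{\left(P,I \right)} = - \frac{33}{5} + \frac{I}{5}$ ($Q{\left(P,I \right)} = \frac{-33 + I}{5} = - \frac{33}{5} + \frac{I}{5}$)
$x = 3276$ ($x = \left(-91\right) \left(-36\right) = 3276$)
$J = 7588$ ($J = \left(11583 - 11726\right) + 7731 = -143 + 7731 = 7588$)
$- \frac{4987}{J} + \frac{x}{Q{\left(-183,-72 \right)}} = - \frac{4987}{7588} + \frac{3276}{- \frac{33}{5} + \frac{1}{5} \left(-72\right)} = \left(-4987\right) \frac{1}{7588} + \frac{3276}{- \frac{33}{5} - \frac{72}{5}} = - \frac{4987}{7588} + \frac{3276}{-21} = - \frac{4987}{7588} + 3276 \left(- \frac{1}{21}\right) = - \frac{4987}{7588} - 156 = - \frac{1188715}{7588}$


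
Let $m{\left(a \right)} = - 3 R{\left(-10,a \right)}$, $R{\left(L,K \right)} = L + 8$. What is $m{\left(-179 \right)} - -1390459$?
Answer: $1390465$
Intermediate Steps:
$R{\left(L,K \right)} = 8 + L$
$m{\left(a \right)} = 6$ ($m{\left(a \right)} = - 3 \left(8 - 10\right) = \left(-3\right) \left(-2\right) = 6$)
$m{\left(-179 \right)} - -1390459 = 6 - -1390459 = 6 + 1390459 = 1390465$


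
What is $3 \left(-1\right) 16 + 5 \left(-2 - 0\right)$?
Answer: $-58$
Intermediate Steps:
$3 \left(-1\right) 16 + 5 \left(-2 - 0\right) = \left(-3\right) 16 + 5 \left(-2 + 0\right) = -48 + 5 \left(-2\right) = -48 - 10 = -58$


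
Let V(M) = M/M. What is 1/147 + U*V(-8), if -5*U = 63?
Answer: -9256/735 ≈ -12.593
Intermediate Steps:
U = -63/5 (U = -⅕*63 = -63/5 ≈ -12.600)
V(M) = 1
1/147 + U*V(-8) = 1/147 - 63/5*1 = 1/147 - 63/5 = -9256/735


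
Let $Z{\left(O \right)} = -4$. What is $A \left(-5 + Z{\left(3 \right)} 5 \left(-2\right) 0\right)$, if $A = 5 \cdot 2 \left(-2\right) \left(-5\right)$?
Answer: $-500$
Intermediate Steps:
$A = 100$ ($A = 10 \left(-2\right) \left(-5\right) = \left(-20\right) \left(-5\right) = 100$)
$A \left(-5 + Z{\left(3 \right)} 5 \left(-2\right) 0\right) = 100 \left(-5 - 4 \cdot 5 \left(-2\right) 0\right) = 100 \left(-5 - 4 \left(\left(-10\right) 0\right)\right) = 100 \left(-5 - 0\right) = 100 \left(-5 + 0\right) = 100 \left(-5\right) = -500$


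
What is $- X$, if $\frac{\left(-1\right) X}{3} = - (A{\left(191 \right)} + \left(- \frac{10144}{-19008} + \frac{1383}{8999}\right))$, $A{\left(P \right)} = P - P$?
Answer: $- \frac{3674185}{1781802} \approx -2.0621$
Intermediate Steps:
$A{\left(P \right)} = 0$
$X = \frac{3674185}{1781802}$ ($X = - 3 \left(- (0 + \left(- \frac{10144}{-19008} + \frac{1383}{8999}\right))\right) = - 3 \left(- (0 + \left(\left(-10144\right) \left(- \frac{1}{19008}\right) + 1383 \cdot \frac{1}{8999}\right))\right) = - 3 \left(- (0 + \left(\frac{317}{594} + \frac{1383}{8999}\right))\right) = - 3 \left(- (0 + \frac{3674185}{5345406})\right) = - 3 \left(\left(-1\right) \frac{3674185}{5345406}\right) = \left(-3\right) \left(- \frac{3674185}{5345406}\right) = \frac{3674185}{1781802} \approx 2.0621$)
$- X = \left(-1\right) \frac{3674185}{1781802} = - \frac{3674185}{1781802}$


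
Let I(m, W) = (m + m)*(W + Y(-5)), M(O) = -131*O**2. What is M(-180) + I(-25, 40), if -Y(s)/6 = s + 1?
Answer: -4247600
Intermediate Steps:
Y(s) = -6 - 6*s (Y(s) = -6*(s + 1) = -6*(1 + s) = -6 - 6*s)
I(m, W) = 2*m*(24 + W) (I(m, W) = (m + m)*(W + (-6 - 6*(-5))) = (2*m)*(W + (-6 + 30)) = (2*m)*(W + 24) = (2*m)*(24 + W) = 2*m*(24 + W))
M(-180) + I(-25, 40) = -131*(-180)**2 + 2*(-25)*(24 + 40) = -131*32400 + 2*(-25)*64 = -4244400 - 3200 = -4247600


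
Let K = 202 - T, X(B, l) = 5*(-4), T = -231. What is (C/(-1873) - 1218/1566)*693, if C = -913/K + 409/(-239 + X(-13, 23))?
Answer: -16133009651/30007333 ≈ -537.64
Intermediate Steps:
X(B, l) = -20
K = 433 (K = 202 - 1*(-231) = 202 + 231 = 433)
C = -413564/112147 (C = -913/433 + 409/(-239 - 20) = -913*1/433 + 409/(-259) = -913/433 + 409*(-1/259) = -913/433 - 409/259 = -413564/112147 ≈ -3.6877)
(C/(-1873) - 1218/1566)*693 = (-413564/112147/(-1873) - 1218/1566)*693 = (-413564/112147*(-1/1873) - 1218*1/1566)*693 = (413564/210051331 - 7/9)*693 = -1466637241/1890461979*693 = -16133009651/30007333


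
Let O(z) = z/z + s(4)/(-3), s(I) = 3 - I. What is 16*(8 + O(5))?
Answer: 448/3 ≈ 149.33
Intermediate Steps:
O(z) = 4/3 (O(z) = z/z + (3 - 1*4)/(-3) = 1 + (3 - 4)*(-1/3) = 1 - 1*(-1/3) = 1 + 1/3 = 4/3)
16*(8 + O(5)) = 16*(8 + 4/3) = 16*(28/3) = 448/3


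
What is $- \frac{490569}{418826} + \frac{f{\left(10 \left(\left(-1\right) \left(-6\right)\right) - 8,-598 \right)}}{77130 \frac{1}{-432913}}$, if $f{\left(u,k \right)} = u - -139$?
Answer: $- \frac{8667261158332}{8076012345} \approx -1073.2$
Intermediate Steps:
$f{\left(u,k \right)} = 139 + u$ ($f{\left(u,k \right)} = u + 139 = 139 + u$)
$- \frac{490569}{418826} + \frac{f{\left(10 \left(\left(-1\right) \left(-6\right)\right) - 8,-598 \right)}}{77130 \frac{1}{-432913}} = - \frac{490569}{418826} + \frac{139 - \left(8 - 10 \left(\left(-1\right) \left(-6\right)\right)\right)}{77130 \frac{1}{-432913}} = \left(-490569\right) \frac{1}{418826} + \frac{139 + \left(10 \cdot 6 - 8\right)}{77130 \left(- \frac{1}{432913}\right)} = - \frac{490569}{418826} + \frac{139 + \left(60 - 8\right)}{- \frac{77130}{432913}} = - \frac{490569}{418826} + \left(139 + 52\right) \left(- \frac{432913}{77130}\right) = - \frac{490569}{418826} + 191 \left(- \frac{432913}{77130}\right) = - \frac{490569}{418826} - \frac{82686383}{77130} = - \frac{8667261158332}{8076012345}$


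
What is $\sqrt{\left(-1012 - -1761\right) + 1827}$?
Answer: $4 \sqrt{161} \approx 50.754$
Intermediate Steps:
$\sqrt{\left(-1012 - -1761\right) + 1827} = \sqrt{\left(-1012 + 1761\right) + 1827} = \sqrt{749 + 1827} = \sqrt{2576} = 4 \sqrt{161}$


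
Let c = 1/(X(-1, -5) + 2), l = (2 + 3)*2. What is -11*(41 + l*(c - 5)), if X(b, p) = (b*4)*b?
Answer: 242/3 ≈ 80.667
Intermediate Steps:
X(b, p) = 4*b**2 (X(b, p) = (4*b)*b = 4*b**2)
l = 10 (l = 5*2 = 10)
c = 1/6 (c = 1/(4*(-1)**2 + 2) = 1/(4*1 + 2) = 1/(4 + 2) = 1/6 ≈ 0.16667)
-11*(41 + l*(c - 5)) = -11*(41 + 10*(1/6 - 5)) = -11*(41 + 10*(-29/6)) = -11*(41 - 145/3) = -11*(-22/3) = 242/3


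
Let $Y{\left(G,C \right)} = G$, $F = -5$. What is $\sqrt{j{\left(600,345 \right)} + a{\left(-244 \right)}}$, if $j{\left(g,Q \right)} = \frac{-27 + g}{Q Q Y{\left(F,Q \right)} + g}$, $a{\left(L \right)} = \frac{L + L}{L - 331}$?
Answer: $\frac{\sqrt{704485244543}}{911605} \approx 0.92072$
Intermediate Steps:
$a{\left(L \right)} = \frac{2 L}{-331 + L}$
$j{\left(g,Q \right)} = \frac{-27 + g}{g - 5 Q^{2}}$ ($j{\left(g,Q \right)} = \frac{-27 + g}{Q Q \left(-5\right) + g} = \frac{-27 + g}{Q^{2} \left(-5\right) + g} = \frac{-27 + g}{- 5 Q^{2} + g} = \frac{-27 + g}{g - 5 Q^{2}}$)
$\sqrt{j{\left(600,345 \right)} + a{\left(-244 \right)}} = \sqrt{\frac{-27 + 600}{600 - 5 \cdot 345^{2}} + 2 \left(-244\right) \frac{1}{-331 - 244}} = \sqrt{\frac{1}{600 - 595125} \cdot 573 + 2 \left(-244\right) \frac{1}{-575}} = \sqrt{\frac{1}{600 - 595125} \cdot 573 + 2 \left(-244\right) \left(- \frac{1}{575}\right)} = \sqrt{\frac{1}{-594525} \cdot 573 + \frac{488}{575}} = \sqrt{\left(- \frac{1}{594525}\right) 573 + \frac{488}{575}} = \sqrt{- \frac{191}{198175} + \frac{488}{575}} = \sqrt{\frac{3863983}{4558025}} = \frac{\sqrt{704485244543}}{911605}$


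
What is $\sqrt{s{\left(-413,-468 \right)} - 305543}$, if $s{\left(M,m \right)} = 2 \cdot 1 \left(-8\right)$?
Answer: $3 i \sqrt{33951} \approx 552.77 i$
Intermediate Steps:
$s{\left(M,m \right)} = -16$ ($s{\left(M,m \right)} = 2 \left(-8\right) = -16$)
$\sqrt{s{\left(-413,-468 \right)} - 305543} = \sqrt{-16 - 305543} = \sqrt{-305559} = 3 i \sqrt{33951}$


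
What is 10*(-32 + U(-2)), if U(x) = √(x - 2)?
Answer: -320 + 20*I ≈ -320.0 + 20.0*I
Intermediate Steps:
U(x) = √(-2 + x)
10*(-32 + U(-2)) = 10*(-32 + √(-2 - 2)) = 10*(-32 + √(-4)) = 10*(-32 + 2*I) = -320 + 20*I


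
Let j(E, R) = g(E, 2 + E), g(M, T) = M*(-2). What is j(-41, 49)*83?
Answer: 6806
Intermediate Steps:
g(M, T) = -2*M
j(E, R) = -2*E
j(-41, 49)*83 = -2*(-41)*83 = 82*83 = 6806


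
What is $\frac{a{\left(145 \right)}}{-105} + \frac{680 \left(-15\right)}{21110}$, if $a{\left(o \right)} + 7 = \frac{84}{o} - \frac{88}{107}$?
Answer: $- \frac{474809551}{1146325775} \approx -0.4142$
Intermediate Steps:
$a{\left(o \right)} = - \frac{837}{107} + \frac{84}{o}$ ($a{\left(o \right)} = -7 + \left(\frac{84}{o} - \frac{88}{107}\right) = -7 - \left(\frac{88}{107} - \frac{84}{o}\right) = - \frac{837}{107} + \frac{84}{o}$)
$\frac{a{\left(145 \right)}}{-105} + \frac{680 \left(-15\right)}{21110} = \frac{- \frac{837}{107} + \frac{84}{145}}{-105} + \frac{680 \left(-15\right)}{21110} = \left(- \frac{837}{107} + 84 \cdot \frac{1}{145}\right) \left(- \frac{1}{105}\right) - \frac{1020}{2111} = \left(- \frac{837}{107} + \frac{84}{145}\right) \left(- \frac{1}{105}\right) - \frac{1020}{2111} = \left(- \frac{112377}{15515}\right) \left(- \frac{1}{105}\right) - \frac{1020}{2111} = \frac{37459}{543025} - \frac{1020}{2111} = - \frac{474809551}{1146325775}$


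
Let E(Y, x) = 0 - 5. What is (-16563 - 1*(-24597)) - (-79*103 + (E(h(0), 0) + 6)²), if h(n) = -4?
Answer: 16170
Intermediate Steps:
E(Y, x) = -5
(-16563 - 1*(-24597)) - (-79*103 + (E(h(0), 0) + 6)²) = (-16563 - 1*(-24597)) - (-79*103 + (-5 + 6)²) = (-16563 + 24597) - (-8137 + 1²) = 8034 - (-8137 + 1) = 8034 - 1*(-8136) = 8034 + 8136 = 16170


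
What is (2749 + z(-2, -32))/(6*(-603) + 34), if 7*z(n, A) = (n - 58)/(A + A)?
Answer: -307903/401408 ≈ -0.76706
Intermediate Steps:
z(n, A) = (-58 + n)/(14*A) (z(n, A) = ((n - 58)/(A + A))/7 = ((-58 + n)/((2*A)))/7 = ((-58 + n)*(1/(2*A)))/7 = ((-58 + n)/(2*A))/7 = (-58 + n)/(14*A))
(2749 + z(-2, -32))/(6*(-603) + 34) = (2749 + (1/14)*(-58 - 2)/(-32))/(6*(-603) + 34) = (2749 + (1/14)*(-1/32)*(-60))/(-3618 + 34) = (2749 + 15/112)/(-3584) = (307903/112)*(-1/3584) = -307903/401408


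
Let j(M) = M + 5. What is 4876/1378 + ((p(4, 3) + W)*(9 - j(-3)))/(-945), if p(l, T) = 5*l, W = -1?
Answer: 5963/1755 ≈ 3.3977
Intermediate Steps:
j(M) = 5 + M
4876/1378 + ((p(4, 3) + W)*(9 - j(-3)))/(-945) = 4876/1378 + ((5*4 - 1)*(9 - (5 - 3)))/(-945) = 4876*(1/1378) + ((20 - 1)*(9 - 1*2))*(-1/945) = 46/13 + (19*(9 - 2))*(-1/945) = 46/13 + (19*7)*(-1/945) = 46/13 + 133*(-1/945) = 46/13 - 19/135 = 5963/1755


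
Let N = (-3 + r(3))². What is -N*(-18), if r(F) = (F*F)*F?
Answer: 10368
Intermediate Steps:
r(F) = F³ (r(F) = F²*F = F³)
N = 576 (N = (-3 + 3³)² = (-3 + 27)² = 24² = 576)
-N*(-18) = -1*576*(-18) = -576*(-18) = 10368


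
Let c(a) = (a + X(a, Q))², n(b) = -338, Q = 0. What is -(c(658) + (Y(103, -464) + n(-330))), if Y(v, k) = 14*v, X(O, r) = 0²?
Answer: -434068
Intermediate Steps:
X(O, r) = 0
c(a) = a² (c(a) = (a + 0)² = a²)
-(c(658) + (Y(103, -464) + n(-330))) = -(658² + (14*103 - 338)) = -(432964 + (1442 - 338)) = -(432964 + 1104) = -1*434068 = -434068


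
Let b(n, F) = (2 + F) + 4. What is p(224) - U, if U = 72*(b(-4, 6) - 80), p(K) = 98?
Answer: 4994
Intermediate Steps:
b(n, F) = 6 + F
U = -4896 (U = 72*((6 + 6) - 80) = 72*(12 - 80) = 72*(-68) = -4896)
p(224) - U = 98 - 1*(-4896) = 98 + 4896 = 4994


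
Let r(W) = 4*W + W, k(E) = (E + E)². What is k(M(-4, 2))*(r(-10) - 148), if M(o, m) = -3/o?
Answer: -891/2 ≈ -445.50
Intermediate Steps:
k(E) = 4*E² (k(E) = (2*E)² = 4*E²)
r(W) = 5*W
k(M(-4, 2))*(r(-10) - 148) = (4*(-3/(-4))²)*(5*(-10) - 148) = (4*(-3*(-¼))²)*(-50 - 148) = (4*(¾)²)*(-198) = (4*(9/16))*(-198) = (9/4)*(-198) = -891/2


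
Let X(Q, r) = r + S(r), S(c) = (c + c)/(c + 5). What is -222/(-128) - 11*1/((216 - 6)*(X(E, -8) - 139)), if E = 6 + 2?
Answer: 1651477/952000 ≈ 1.7347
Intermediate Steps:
E = 8
S(c) = 2*c/(5 + c) (S(c) = (2*c)/(5 + c) = 2*c/(5 + c))
X(Q, r) = r + 2*r/(5 + r)
-222/(-128) - 11*1/((216 - 6)*(X(E, -8) - 139)) = -222/(-128) - 11*1/((216 - 6)*(-8*(7 - 8)/(5 - 8) - 139)) = -222*(-1/128) - 11*1/(210*(-8*(-1)/(-3) - 139)) = 111/64 - 11*1/(210*(-8*(-1/3)*(-1) - 139)) = 111/64 - 11*1/(210*(-8/3 - 139)) = 111/64 - 11/((-425/3*210)) = 111/64 - 11/(-29750) = 111/64 - 11*(-1/29750) = 111/64 + 11/29750 = 1651477/952000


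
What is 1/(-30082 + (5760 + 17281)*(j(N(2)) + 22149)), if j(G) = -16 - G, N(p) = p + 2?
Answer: 1/509844207 ≈ 1.9614e-9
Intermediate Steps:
N(p) = 2 + p
1/(-30082 + (5760 + 17281)*(j(N(2)) + 22149)) = 1/(-30082 + (5760 + 17281)*((-16 - (2 + 2)) + 22149)) = 1/(-30082 + 23041*((-16 - 1*4) + 22149)) = 1/(-30082 + 23041*((-16 - 4) + 22149)) = 1/(-30082 + 23041*(-20 + 22149)) = 1/(-30082 + 23041*22129) = 1/(-30082 + 509874289) = 1/509844207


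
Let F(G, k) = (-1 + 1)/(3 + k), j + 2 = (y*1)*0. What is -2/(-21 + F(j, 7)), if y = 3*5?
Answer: 2/21 ≈ 0.095238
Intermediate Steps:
y = 15
j = -2 (j = -2 + (15*1)*0 = -2 + 15*0 = -2 + 0 = -2)
F(G, k) = 0 (F(G, k) = 0/(3 + k) = 0)
-2/(-21 + F(j, 7)) = -2/(-21 + 0) = -2/(-21) = -2*(-1/21) = 2/21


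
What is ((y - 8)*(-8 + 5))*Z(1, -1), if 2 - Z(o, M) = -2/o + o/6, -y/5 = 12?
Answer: 782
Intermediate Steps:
y = -60 (y = -5*12 = -60)
Z(o, M) = 2 + 2/o - o/6 (Z(o, M) = 2 - (-2/o + o/6) = 2 + (2/o - o/6) = 2 + 2/o - o/6)
((y - 8)*(-8 + 5))*Z(1, -1) = ((-60 - 8)*(-8 + 5))*(2 + 2/1 - ⅙*1) = (-68*(-3))*(2 + 2*1 - ⅙) = 204*(2 + 2 - ⅙) = 204*(23/6) = 782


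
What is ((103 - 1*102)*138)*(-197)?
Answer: -27186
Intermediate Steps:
((103 - 1*102)*138)*(-197) = ((103 - 102)*138)*(-197) = (1*138)*(-197) = 138*(-197) = -27186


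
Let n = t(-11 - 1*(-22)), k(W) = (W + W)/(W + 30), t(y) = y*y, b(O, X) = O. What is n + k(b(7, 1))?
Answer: 4491/37 ≈ 121.38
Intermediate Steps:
t(y) = y²
k(W) = 2*W/(30 + W) (k(W) = (2*W)/(30 + W) = 2*W/(30 + W))
n = 121 (n = (-11 - 1*(-22))² = (-11 + 22)² = 11² = 121)
n + k(b(7, 1)) = 121 + 2*7/(30 + 7) = 121 + 2*7/37 = 121 + 2*7*(1/37) = 121 + 14/37 = 4491/37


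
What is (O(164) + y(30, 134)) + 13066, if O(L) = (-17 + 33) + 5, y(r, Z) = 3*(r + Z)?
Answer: 13579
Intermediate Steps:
y(r, Z) = 3*Z + 3*r (y(r, Z) = 3*(Z + r) = 3*Z + 3*r)
O(L) = 21 (O(L) = 16 + 5 = 21)
(O(164) + y(30, 134)) + 13066 = (21 + (3*134 + 3*30)) + 13066 = (21 + (402 + 90)) + 13066 = (21 + 492) + 13066 = 513 + 13066 = 13579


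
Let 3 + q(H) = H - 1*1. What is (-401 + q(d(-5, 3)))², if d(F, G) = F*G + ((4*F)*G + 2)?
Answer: 228484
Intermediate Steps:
d(F, G) = 2 + 5*F*G (d(F, G) = F*G + (4*F*G + 2) = F*G + (2 + 4*F*G) = 2 + 5*F*G)
q(H) = -4 + H (q(H) = -3 + (H - 1*1) = -3 + (H - 1) = -3 + (-1 + H) = -4 + H)
(-401 + q(d(-5, 3)))² = (-401 + (-4 + (2 + 5*(-5)*3)))² = (-401 + (-4 + (2 - 75)))² = (-401 + (-4 - 73))² = (-401 - 77)² = (-478)² = 228484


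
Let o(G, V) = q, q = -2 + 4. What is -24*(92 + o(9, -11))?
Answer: -2256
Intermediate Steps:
q = 2
o(G, V) = 2
-24*(92 + o(9, -11)) = -24*(92 + 2) = -24*94 = -2256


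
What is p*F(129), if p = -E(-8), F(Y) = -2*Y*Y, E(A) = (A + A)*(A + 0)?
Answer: 4260096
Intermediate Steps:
E(A) = 2*A**2 (E(A) = (2*A)*A = 2*A**2)
F(Y) = -2*Y**2
p = -128 (p = -2*(-8)**2 = -2*64 = -1*128 = -128)
p*F(129) = -(-256)*129**2 = -(-256)*16641 = -128*(-33282) = 4260096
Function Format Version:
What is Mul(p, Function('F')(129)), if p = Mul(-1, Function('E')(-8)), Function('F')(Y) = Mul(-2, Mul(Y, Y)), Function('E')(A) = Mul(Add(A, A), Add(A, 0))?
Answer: 4260096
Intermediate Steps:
Function('E')(A) = Mul(2, Pow(A, 2)) (Function('E')(A) = Mul(Mul(2, A), A) = Mul(2, Pow(A, 2)))
Function('F')(Y) = Mul(-2, Pow(Y, 2))
p = -128 (p = Mul(-1, Mul(2, Pow(-8, 2))) = Mul(-1, Mul(2, 64)) = Mul(-1, 128) = -128)
Mul(p, Function('F')(129)) = Mul(-128, Mul(-2, Pow(129, 2))) = Mul(-128, Mul(-2, 16641)) = Mul(-128, -33282) = 4260096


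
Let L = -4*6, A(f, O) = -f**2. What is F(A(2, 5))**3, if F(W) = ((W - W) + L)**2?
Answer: 191102976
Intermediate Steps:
L = -24
F(W) = 576 (F(W) = ((W - W) - 24)**2 = (0 - 24)**2 = (-24)**2 = 576)
F(A(2, 5))**3 = 576**3 = 191102976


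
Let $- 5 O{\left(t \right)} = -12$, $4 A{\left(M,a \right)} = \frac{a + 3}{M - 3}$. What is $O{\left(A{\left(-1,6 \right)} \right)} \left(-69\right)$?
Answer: $- \frac{828}{5} \approx -165.6$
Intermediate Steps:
$A{\left(M,a \right)} = \frac{3 + a}{4 \left(-3 + M\right)}$ ($A{\left(M,a \right)} = \frac{\left(a + 3\right) \frac{1}{M - 3}}{4} = \frac{\left(3 + a\right) \frac{1}{-3 + M}}{4} = \frac{\frac{1}{-3 + M} \left(3 + a\right)}{4} = \frac{3 + a}{4 \left(-3 + M\right)}$)
$O{\left(t \right)} = \frac{12}{5}$ ($O{\left(t \right)} = \left(- \frac{1}{5}\right) \left(-12\right) = \frac{12}{5}$)
$O{\left(A{\left(-1,6 \right)} \right)} \left(-69\right) = \frac{12}{5} \left(-69\right) = - \frac{828}{5}$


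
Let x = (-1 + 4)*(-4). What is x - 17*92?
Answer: -1576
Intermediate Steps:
x = -12 (x = 3*(-4) = -12)
x - 17*92 = -12 - 17*92 = -12 - 1564 = -1576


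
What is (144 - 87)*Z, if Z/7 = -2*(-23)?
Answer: 18354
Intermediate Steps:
Z = 322 (Z = 7*(-2*(-23)) = 7*46 = 322)
(144 - 87)*Z = (144 - 87)*322 = 57*322 = 18354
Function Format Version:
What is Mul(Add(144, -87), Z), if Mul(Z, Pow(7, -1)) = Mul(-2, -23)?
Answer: 18354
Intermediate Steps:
Z = 322 (Z = Mul(7, Mul(-2, -23)) = Mul(7, 46) = 322)
Mul(Add(144, -87), Z) = Mul(Add(144, -87), 322) = Mul(57, 322) = 18354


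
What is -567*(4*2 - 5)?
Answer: -1701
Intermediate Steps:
-567*(4*2 - 5) = -567*(8 - 5) = -567*3 = -1701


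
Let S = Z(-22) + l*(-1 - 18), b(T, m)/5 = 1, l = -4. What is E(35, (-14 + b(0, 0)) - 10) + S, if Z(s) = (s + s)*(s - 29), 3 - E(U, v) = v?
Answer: 2342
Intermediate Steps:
b(T, m) = 5 (b(T, m) = 5*1 = 5)
E(U, v) = 3 - v
Z(s) = 2*s*(-29 + s) (Z(s) = (2*s)*(-29 + s) = 2*s*(-29 + s))
S = 2320 (S = 2*(-22)*(-29 - 22) - 4*(-1 - 18) = 2*(-22)*(-51) - 4*(-19) = 2244 + 76 = 2320)
E(35, (-14 + b(0, 0)) - 10) + S = (3 - ((-14 + 5) - 10)) + 2320 = (3 - (-9 - 10)) + 2320 = (3 - 1*(-19)) + 2320 = (3 + 19) + 2320 = 22 + 2320 = 2342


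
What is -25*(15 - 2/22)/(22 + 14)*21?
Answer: -7175/33 ≈ -217.42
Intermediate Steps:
-25*(15 - 2/22)/(22 + 14)*21 = -25*(15 - 2*1/22)/36*21 = -25*(15 - 1/11)/36*21 = -4100/(11*36)*21 = -25*41/99*21 = -1025/99*21 = -7175/33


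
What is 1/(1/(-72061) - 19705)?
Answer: -72061/1419962006 ≈ -5.0749e-5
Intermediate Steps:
1/(1/(-72061) - 19705) = 1/(-1/72061 - 19705) = 1/(-1419962006/72061) = -72061/1419962006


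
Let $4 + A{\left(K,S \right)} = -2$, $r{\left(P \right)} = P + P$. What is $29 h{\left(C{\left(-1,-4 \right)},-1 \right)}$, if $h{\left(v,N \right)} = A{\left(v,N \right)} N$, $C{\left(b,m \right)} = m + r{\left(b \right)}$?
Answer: $174$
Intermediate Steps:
$r{\left(P \right)} = 2 P$
$A{\left(K,S \right)} = -6$ ($A{\left(K,S \right)} = -4 - 2 = -6$)
$C{\left(b,m \right)} = m + 2 b$
$h{\left(v,N \right)} = - 6 N$
$29 h{\left(C{\left(-1,-4 \right)},-1 \right)} = 29 \left(\left(-6\right) \left(-1\right)\right) = 29 \cdot 6 = 174$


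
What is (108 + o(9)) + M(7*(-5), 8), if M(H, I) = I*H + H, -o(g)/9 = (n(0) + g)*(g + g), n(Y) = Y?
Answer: -1665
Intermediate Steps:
o(g) = -18*g² (o(g) = -9*(0 + g)*(g + g) = -9*g*2*g = -18*g²)
M(H, I) = H + H*I (M(H, I) = H*I + H = H + H*I)
(108 + o(9)) + M(7*(-5), 8) = (108 - 18*9²) + (7*(-5))*(1 + 8) = (108 - 18*81) - 35*9 = (108 - 1458) - 315 = -1350 - 315 = -1665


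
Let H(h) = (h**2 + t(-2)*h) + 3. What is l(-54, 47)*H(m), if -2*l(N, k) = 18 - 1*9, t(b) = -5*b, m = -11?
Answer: -63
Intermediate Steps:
H(h) = 3 + h**2 + 10*h (H(h) = (h**2 + (-5*(-2))*h) + 3 = (h**2 + 10*h) + 3 = 3 + h**2 + 10*h)
l(N, k) = -9/2 (l(N, k) = -(18 - 1*9)/2 = -(18 - 9)/2 = -1/2*9 = -9/2)
l(-54, 47)*H(m) = -9*(3 + (-11)**2 + 10*(-11))/2 = -9*(3 + 121 - 110)/2 = -9/2*14 = -63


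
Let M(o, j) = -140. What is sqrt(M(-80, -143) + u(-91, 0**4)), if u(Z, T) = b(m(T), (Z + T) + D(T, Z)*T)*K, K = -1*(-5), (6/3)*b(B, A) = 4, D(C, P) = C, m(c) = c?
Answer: I*sqrt(130) ≈ 11.402*I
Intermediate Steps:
b(B, A) = 2 (b(B, A) = (1/2)*4 = 2)
K = 5
u(Z, T) = 10 (u(Z, T) = 2*5 = 10)
sqrt(M(-80, -143) + u(-91, 0**4)) = sqrt(-140 + 10) = sqrt(-130) = I*sqrt(130)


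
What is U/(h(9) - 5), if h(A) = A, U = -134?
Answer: -67/2 ≈ -33.500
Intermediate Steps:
U/(h(9) - 5) = -134/(9 - 5) = -134/4 = (¼)*(-134) = -67/2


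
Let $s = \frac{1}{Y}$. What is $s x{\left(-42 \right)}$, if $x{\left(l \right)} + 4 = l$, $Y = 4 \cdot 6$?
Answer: $- \frac{23}{12} \approx -1.9167$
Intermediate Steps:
$Y = 24$
$x{\left(l \right)} = -4 + l$
$s = \frac{1}{24} \approx 0.041667$
$s x{\left(-42 \right)} = \frac{-4 - 42}{24} = \frac{1}{24} \left(-46\right) = - \frac{23}{12}$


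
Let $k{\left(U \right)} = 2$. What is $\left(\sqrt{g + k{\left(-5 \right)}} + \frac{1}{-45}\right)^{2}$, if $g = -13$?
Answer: $\frac{\left(-1 + 45 i \sqrt{11}\right)^{2}}{2025} \approx -11.0 - 0.14741 i$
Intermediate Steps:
$\left(\sqrt{g + k{\left(-5 \right)}} + \frac{1}{-45}\right)^{2} = \left(\sqrt{-13 + 2} + \frac{1}{-45}\right)^{2} = \left(\sqrt{-11} - \frac{1}{45}\right)^{2} = \left(i \sqrt{11} - \frac{1}{45}\right)^{2} = \left(- \frac{1}{45} + i \sqrt{11}\right)^{2}$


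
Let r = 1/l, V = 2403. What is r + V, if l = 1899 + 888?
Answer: 6697162/2787 ≈ 2403.0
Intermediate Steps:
l = 2787
r = 1/2787 ≈ 0.00035881
r + V = 1/2787 + 2403 = 6697162/2787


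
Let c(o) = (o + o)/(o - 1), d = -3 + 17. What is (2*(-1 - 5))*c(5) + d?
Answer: -16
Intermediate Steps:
d = 14
c(o) = 2*o/(-1 + o) (c(o) = (2*o)/(-1 + o) = 2*o/(-1 + o))
(2*(-1 - 5))*c(5) + d = (2*(-1 - 5))*(2*5/(-1 + 5)) + 14 = (2*(-6))*(2*5/4) + 14 = -24*5/4 + 14 = -12*5/2 + 14 = -30 + 14 = -16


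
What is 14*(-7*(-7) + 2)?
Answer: 714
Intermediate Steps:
14*(-7*(-7) + 2) = 14*(49 + 2) = 14*51 = 714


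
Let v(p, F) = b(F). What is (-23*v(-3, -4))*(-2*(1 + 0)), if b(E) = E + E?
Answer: -368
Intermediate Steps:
b(E) = 2*E
v(p, F) = 2*F
(-23*v(-3, -4))*(-2*(1 + 0)) = (-46*(-4))*(-2*(1 + 0)) = (-23*(-8))*(-2*1) = 184*(-2) = -368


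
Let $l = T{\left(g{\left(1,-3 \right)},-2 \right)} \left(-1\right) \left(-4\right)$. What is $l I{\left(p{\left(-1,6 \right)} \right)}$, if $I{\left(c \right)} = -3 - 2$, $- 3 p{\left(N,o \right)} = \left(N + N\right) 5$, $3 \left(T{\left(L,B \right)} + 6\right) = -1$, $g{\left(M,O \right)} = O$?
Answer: $\frac{380}{3} \approx 126.67$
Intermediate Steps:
$T{\left(L,B \right)} = - \frac{19}{3}$ ($T{\left(L,B \right)} = -6 + \frac{1}{3} \left(-1\right) = -6 - \frac{1}{3} = - \frac{19}{3}$)
$p{\left(N,o \right)} = - \frac{10 N}{3}$ ($p{\left(N,o \right)} = - \frac{\left(N + N\right) 5}{3} = - \frac{2 N 5}{3} = - \frac{10 N}{3}$)
$I{\left(c \right)} = -5$ ($I{\left(c \right)} = -3 - 2 = -5$)
$l = - \frac{76}{3}$ ($l = \left(- \frac{19}{3}\right) \left(-1\right) \left(-4\right) = \frac{19}{3} \left(-4\right) = - \frac{76}{3} \approx -25.333$)
$l I{\left(p{\left(-1,6 \right)} \right)} = \left(- \frac{76}{3}\right) \left(-5\right) = \frac{380}{3}$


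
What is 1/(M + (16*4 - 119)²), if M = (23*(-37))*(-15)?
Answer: 1/15790 ≈ 6.3331e-5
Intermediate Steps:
M = 12765 (M = -851*(-15) = 12765)
1/(M + (16*4 - 119)²) = 1/(12765 + (16*4 - 119)²) = 1/(12765 + (64 - 119)²) = 1/(12765 + (-55)²) = 1/(12765 + 3025) = 1/15790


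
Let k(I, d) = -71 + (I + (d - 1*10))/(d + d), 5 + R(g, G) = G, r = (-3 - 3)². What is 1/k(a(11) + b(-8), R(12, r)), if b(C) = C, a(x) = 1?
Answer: -31/2194 ≈ -0.014129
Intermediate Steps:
r = 36 (r = (-6)² = 36)
R(g, G) = -5 + G
k(I, d) = -71 + (-10 + I + d)/(2*d) (k(I, d) = -71 + (I + (d - 10))/((2*d)) = -71 + (I + (-10 + d))*(1/(2*d)) = -71 + (-10 + I + d)*(1/(2*d)) = -71 + (-10 + I + d)/(2*d))
1/k(a(11) + b(-8), R(12, r)) = 1/((-10 + (1 - 8) - 141*(-5 + 36))/(2*(-5 + 36))) = 1/((½)*(-10 - 7 - 141*31)/31) = 1/((½)*(1/31)*(-10 - 7 - 4371)) = 1/((½)*(1/31)*(-4388)) = 1/(-2194/31) = -31/2194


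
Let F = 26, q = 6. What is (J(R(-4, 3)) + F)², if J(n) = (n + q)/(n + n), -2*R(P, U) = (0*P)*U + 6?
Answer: 2601/4 ≈ 650.25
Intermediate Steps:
R(P, U) = -3 (R(P, U) = -((0*P)*U + 6)/2 = -(0*U + 6)/2 = -(0 + 6)/2 = -½*6 = -3)
J(n) = (6 + n)/(2*n) (J(n) = (n + 6)/(n + n) = (6 + n)/((2*n)) = (6 + n)*(1/(2*n)) = (6 + n)/(2*n))
(J(R(-4, 3)) + F)² = ((½)*(6 - 3)/(-3) + 26)² = ((½)*(-⅓)*3 + 26)² = (-½ + 26)² = (51/2)² = 2601/4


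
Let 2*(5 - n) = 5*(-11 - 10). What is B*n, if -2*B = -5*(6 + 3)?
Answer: 5175/4 ≈ 1293.8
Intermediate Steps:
n = 115/2 (n = 5 - 5*(-11 - 10)/2 = 5 - 5*(-21)/2 = 5 - 1/2*(-105) = 5 + 105/2 = 115/2 ≈ 57.500)
B = 45/2 (B = -(-5)*(6 + 3)/2 = -(-5)*9/2 = -1/2*(-45) = 45/2 ≈ 22.500)
B*n = (45/2)*(115/2) = 5175/4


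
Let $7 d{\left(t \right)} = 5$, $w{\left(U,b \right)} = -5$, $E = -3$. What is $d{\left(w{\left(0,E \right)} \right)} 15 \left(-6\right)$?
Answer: $- \frac{450}{7} \approx -64.286$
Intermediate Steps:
$d{\left(t \right)} = \frac{5}{7}$ ($d{\left(t \right)} = \frac{1}{7} \cdot 5 = \frac{5}{7}$)
$d{\left(w{\left(0,E \right)} \right)} 15 \left(-6\right) = \frac{5}{7} \cdot 15 \left(-6\right) = \frac{75}{7} \left(-6\right) = - \frac{450}{7}$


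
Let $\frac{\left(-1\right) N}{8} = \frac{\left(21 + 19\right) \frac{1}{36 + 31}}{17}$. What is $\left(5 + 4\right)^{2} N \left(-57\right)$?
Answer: $\frac{1477440}{1139} \approx 1297.1$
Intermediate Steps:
$N = - \frac{320}{1139}$ ($N = - 8 \frac{\left(21 + 19\right) \frac{1}{36 + 31}}{17} = - 8 \cdot \frac{40}{67} \cdot \frac{1}{17} = \left(-8\right) \frac{40}{1139} = - \frac{320}{1139} \approx -0.28095$)
$\left(5 + 4\right)^{2} N \left(-57\right) = \left(5 + 4\right)^{2} \left(- \frac{320}{1139}\right) \left(-57\right) = 9^{2} \left(- \frac{320}{1139}\right) \left(-57\right) = 81 \left(- \frac{320}{1139}\right) \left(-57\right) = \left(- \frac{25920}{1139}\right) \left(-57\right) = \frac{1477440}{1139}$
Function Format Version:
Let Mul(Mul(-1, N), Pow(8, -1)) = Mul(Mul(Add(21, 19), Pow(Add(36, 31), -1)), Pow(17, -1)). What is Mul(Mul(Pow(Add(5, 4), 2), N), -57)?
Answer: Rational(1477440, 1139) ≈ 1297.1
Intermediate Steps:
N = Rational(-320, 1139) (N = Mul(-8, Mul(Mul(Add(21, 19), Pow(Add(36, 31), -1)), Pow(17, -1))) = Mul(-8, Mul(Mul(40, Pow(67, -1)), Rational(1, 17))) = Mul(-8, Mul(Mul(40, Rational(1, 67)), Rational(1, 17))) = Mul(-8, Mul(Rational(40, 67), Rational(1, 17))) = Mul(-8, Rational(40, 1139)) = Rational(-320, 1139) ≈ -0.28095)
Mul(Mul(Pow(Add(5, 4), 2), N), -57) = Mul(Mul(Pow(Add(5, 4), 2), Rational(-320, 1139)), -57) = Mul(Mul(Pow(9, 2), Rational(-320, 1139)), -57) = Mul(Mul(81, Rational(-320, 1139)), -57) = Mul(Rational(-25920, 1139), -57) = Rational(1477440, 1139)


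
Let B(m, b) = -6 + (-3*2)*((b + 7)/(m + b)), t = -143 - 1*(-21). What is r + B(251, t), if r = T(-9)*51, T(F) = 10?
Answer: 21902/43 ≈ 509.35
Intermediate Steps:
t = -122 (t = -143 + 21 = -122)
B(m, b) = -6 - 6*(7 + b)/(b + m)
r = 510 (r = 10*51 = 510)
r + B(251, t) = 510 + 6*(-7 - 1*251 - 2*(-122))/(-122 + 251) = 510 + 6*(-7 - 251 + 244)/129 = 510 + 6*(1/129)*(-14) = 510 - 28/43 = 21902/43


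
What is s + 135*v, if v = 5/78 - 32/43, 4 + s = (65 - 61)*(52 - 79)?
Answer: -227861/1118 ≈ -203.81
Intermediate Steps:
s = -112 (s = -4 + (65 - 61)*(52 - 79) = -4 + 4*(-27) = -4 - 108 = -112)
v = -2281/3354 (v = 5*(1/78) - 32*1/43 = 5/78 - 32/43 = -2281/3354 ≈ -0.68008)
s + 135*v = -112 + 135*(-2281/3354) = -112 - 102645/1118 = -227861/1118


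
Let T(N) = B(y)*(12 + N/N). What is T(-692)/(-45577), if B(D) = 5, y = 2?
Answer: -65/45577 ≈ -0.0014262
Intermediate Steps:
T(N) = 65 (T(N) = 5*(12 + N/N) = 5*(12 + 1) = 5*13 = 65)
T(-692)/(-45577) = 65/(-45577) = 65*(-1/45577) = -65/45577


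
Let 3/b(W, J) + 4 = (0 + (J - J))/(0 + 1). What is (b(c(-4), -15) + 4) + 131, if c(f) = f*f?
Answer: 537/4 ≈ 134.25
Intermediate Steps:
c(f) = f²
b(W, J) = -¾ (b(W, J) = 3/(-4 + (0 + (J - J))/(0 + 1)) = 3/(-4 + (0 + 0)/1) = 3/(-4 + 0*1) = 3/(-4 + 0) = 3/(-4) = 3*(-¼) = -¾)
(b(c(-4), -15) + 4) + 131 = (-¾ + 4) + 131 = 13/4 + 131 = 537/4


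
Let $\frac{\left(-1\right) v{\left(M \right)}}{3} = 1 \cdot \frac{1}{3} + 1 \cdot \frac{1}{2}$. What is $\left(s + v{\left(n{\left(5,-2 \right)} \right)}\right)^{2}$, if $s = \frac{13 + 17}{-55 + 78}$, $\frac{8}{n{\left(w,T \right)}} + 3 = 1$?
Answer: $\frac{3025}{2116} \approx 1.4296$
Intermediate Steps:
$n{\left(w,T \right)} = -4$ ($n{\left(w,T \right)} = \frac{8}{-3 + 1} = \frac{8}{-2} = 8 \left(- \frac{1}{2}\right) = -4$)
$s = \frac{30}{23} \approx 1.3043$
$v{\left(M \right)} = - \frac{5}{2}$ ($v{\left(M \right)} = - 3 \left(1 \cdot \frac{1}{3} + 1 \cdot \frac{1}{2}\right) = - 3 \left(\frac{1}{3} + \frac{1}{2}\right) = \left(-3\right) \frac{5}{6} = - \frac{5}{2}$)
$\left(s + v{\left(n{\left(5,-2 \right)} \right)}\right)^{2} = \left(\frac{30}{23} - \frac{5}{2}\right)^{2} = \left(- \frac{55}{46}\right)^{2} = \frac{3025}{2116}$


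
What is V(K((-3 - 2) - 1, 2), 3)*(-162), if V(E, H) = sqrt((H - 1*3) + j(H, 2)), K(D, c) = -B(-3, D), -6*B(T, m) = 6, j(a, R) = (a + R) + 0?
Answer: -162*sqrt(5) ≈ -362.24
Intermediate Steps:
j(a, R) = R + a (j(a, R) = (R + a) + 0 = R + a)
B(T, m) = -1 (B(T, m) = -1/6*6 = -1)
K(D, c) = 1 (K(D, c) = -1*(-1) = 1)
V(E, H) = sqrt(-1 + 2*H) (V(E, H) = sqrt((H - 1*3) + (2 + H)) = sqrt((H - 3) + (2 + H)) = sqrt((-3 + H) + (2 + H)) = sqrt(-1 + 2*H))
V(K((-3 - 2) - 1, 2), 3)*(-162) = sqrt(-1 + 2*3)*(-162) = sqrt(-1 + 6)*(-162) = sqrt(5)*(-162) = -162*sqrt(5)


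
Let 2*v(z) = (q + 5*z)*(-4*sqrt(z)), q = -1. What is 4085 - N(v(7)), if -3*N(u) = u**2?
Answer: 44623/3 ≈ 14874.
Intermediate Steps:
v(z) = -2*sqrt(z)*(-1 + 5*z) (v(z) = ((-1 + 5*z)*(-4*sqrt(z)))/2 = (-4*sqrt(z)*(-1 + 5*z))/2 = -2*sqrt(z)*(-1 + 5*z))
N(u) = -u**2/3
4085 - N(v(7)) = 4085 - (-1)*(sqrt(7)*(2 - 10*7))**2/3 = 4085 - (-1)*(sqrt(7)*(2 - 70))**2/3 = 4085 - (-1)*(sqrt(7)*(-68))**2/3 = 4085 - (-1)*(-68*sqrt(7))**2/3 = 4085 - (-1)*32368/3 = 4085 - 1*(-32368/3) = 4085 + 32368/3 = 44623/3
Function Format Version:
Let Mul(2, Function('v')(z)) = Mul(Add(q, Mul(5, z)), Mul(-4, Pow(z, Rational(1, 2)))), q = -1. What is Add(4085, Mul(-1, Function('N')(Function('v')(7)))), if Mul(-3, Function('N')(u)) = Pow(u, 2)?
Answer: Rational(44623, 3) ≈ 14874.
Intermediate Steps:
Function('v')(z) = Mul(-2, Pow(z, Rational(1, 2)), Add(-1, Mul(5, z))) (Function('v')(z) = Mul(Rational(1, 2), Mul(Add(-1, Mul(5, z)), Mul(-4, Pow(z, Rational(1, 2))))) = Mul(Rational(1, 2), Mul(-4, Pow(z, Rational(1, 2)), Add(-1, Mul(5, z)))) = Mul(-2, Pow(z, Rational(1, 2)), Add(-1, Mul(5, z))))
Function('N')(u) = Mul(Rational(-1, 3), Pow(u, 2))
Add(4085, Mul(-1, Function('N')(Function('v')(7)))) = Add(4085, Mul(-1, Mul(Rational(-1, 3), Pow(Mul(Pow(7, Rational(1, 2)), Add(2, Mul(-10, 7))), 2)))) = Add(4085, Mul(-1, Mul(Rational(-1, 3), Pow(Mul(Pow(7, Rational(1, 2)), Add(2, -70)), 2)))) = Add(4085, Mul(-1, Mul(Rational(-1, 3), Pow(Mul(Pow(7, Rational(1, 2)), -68), 2)))) = Add(4085, Mul(-1, Mul(Rational(-1, 3), Pow(Mul(-68, Pow(7, Rational(1, 2))), 2)))) = Add(4085, Mul(-1, Mul(Rational(-1, 3), 32368))) = Add(4085, Mul(-1, Rational(-32368, 3))) = Add(4085, Rational(32368, 3)) = Rational(44623, 3)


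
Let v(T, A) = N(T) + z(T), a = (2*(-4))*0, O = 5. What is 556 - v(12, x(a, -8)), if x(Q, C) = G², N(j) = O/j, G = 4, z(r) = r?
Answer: 6523/12 ≈ 543.58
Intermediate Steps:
a = 0 (a = -8*0 = 0)
N(j) = 5/j
x(Q, C) = 16 (x(Q, C) = 4² = 16)
v(T, A) = T + 5/T (v(T, A) = 5/T + T = T + 5/T)
556 - v(12, x(a, -8)) = 556 - (12 + 5/12) = 556 - 1*149/12 = 556 - 149/12 = 6523/12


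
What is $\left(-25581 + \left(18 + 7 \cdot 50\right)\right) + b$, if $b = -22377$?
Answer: $-47590$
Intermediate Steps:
$\left(-25581 + \left(18 + 7 \cdot 50\right)\right) + b = \left(-25581 + \left(18 + 7 \cdot 50\right)\right) - 22377 = \left(-25581 + \left(18 + 350\right)\right) - 22377 = \left(-25581 + 368\right) - 22377 = -25213 - 22377 = -47590$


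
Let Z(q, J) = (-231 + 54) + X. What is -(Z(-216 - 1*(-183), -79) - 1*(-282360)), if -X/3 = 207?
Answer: -281562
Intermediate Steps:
X = -621 (X = -3*207 = -621)
Z(q, J) = -798 (Z(q, J) = (-231 + 54) - 621 = -177 - 621 = -798)
-(Z(-216 - 1*(-183), -79) - 1*(-282360)) = -(-798 - 1*(-282360)) = -(-798 + 282360) = -1*281562 = -281562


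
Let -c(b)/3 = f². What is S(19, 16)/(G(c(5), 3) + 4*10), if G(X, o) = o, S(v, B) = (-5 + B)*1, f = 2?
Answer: 11/43 ≈ 0.25581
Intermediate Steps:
S(v, B) = -5 + B
c(b) = -12 (c(b) = -3*2² = -3*4 = -12)
S(19, 16)/(G(c(5), 3) + 4*10) = (-5 + 16)/(3 + 4*10) = 11/(3 + 40) = 11/43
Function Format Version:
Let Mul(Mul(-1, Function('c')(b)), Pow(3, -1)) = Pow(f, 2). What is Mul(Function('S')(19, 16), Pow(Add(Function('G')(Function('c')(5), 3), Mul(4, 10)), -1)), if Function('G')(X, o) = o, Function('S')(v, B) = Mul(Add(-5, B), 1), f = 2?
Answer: Rational(11, 43) ≈ 0.25581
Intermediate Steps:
Function('S')(v, B) = Add(-5, B)
Function('c')(b) = -12 (Function('c')(b) = Mul(-3, Pow(2, 2)) = Mul(-3, 4) = -12)
Mul(Function('S')(19, 16), Pow(Add(Function('G')(Function('c')(5), 3), Mul(4, 10)), -1)) = Mul(Add(-5, 16), Pow(Add(3, Mul(4, 10)), -1)) = Mul(11, Pow(Add(3, 40), -1)) = Mul(11, Pow(43, -1)) = Mul(11, Rational(1, 43)) = Rational(11, 43)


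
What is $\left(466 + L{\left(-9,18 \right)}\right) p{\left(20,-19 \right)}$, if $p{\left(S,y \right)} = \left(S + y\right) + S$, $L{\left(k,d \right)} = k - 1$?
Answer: $9576$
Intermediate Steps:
$L{\left(k,d \right)} = -1 + k$
$p{\left(S,y \right)} = y + 2 S$
$\left(466 + L{\left(-9,18 \right)}\right) p{\left(20,-19 \right)} = \left(466 - 10\right) \left(-19 + 2 \cdot 20\right) = \left(466 - 10\right) \left(-19 + 40\right) = 456 \cdot 21 = 9576$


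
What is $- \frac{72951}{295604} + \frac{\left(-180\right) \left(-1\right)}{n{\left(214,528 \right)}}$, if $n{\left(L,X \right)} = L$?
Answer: $\frac{18798603}{31629628} \approx 0.59434$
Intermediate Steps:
$- \frac{72951}{295604} + \frac{\left(-180\right) \left(-1\right)}{n{\left(214,528 \right)}} = - \frac{72951}{295604} + \frac{\left(-180\right) \left(-1\right)}{214} = \left(-72951\right) \frac{1}{295604} + 180 \cdot \frac{1}{214} = - \frac{72951}{295604} + \frac{90}{107} = \frac{18798603}{31629628}$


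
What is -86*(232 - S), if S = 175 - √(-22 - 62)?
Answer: -4902 - 172*I*√21 ≈ -4902.0 - 788.2*I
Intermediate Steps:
S = 175 - 2*I*√21 (S = 175 - √(-84) = 175 - 2*I*√21 ≈ 175.0 - 9.1651*I)
-86*(232 - S) = -86*(232 - (175 - 2*I*√21)) = -86*(232 + (-175 + 2*I*√21)) = -86*(57 + 2*I*√21) = -4902 - 172*I*√21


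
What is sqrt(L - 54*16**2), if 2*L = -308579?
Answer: I*sqrt(672454)/2 ≈ 410.02*I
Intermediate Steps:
L = -308579/2 (L = (1/2)*(-308579) = -308579/2 ≈ -1.5429e+5)
sqrt(L - 54*16**2) = sqrt(-308579/2 - 54*16**2) = sqrt(-308579/2 - 54*256) = sqrt(-308579/2 - 13824) = sqrt(-336227/2) = I*sqrt(672454)/2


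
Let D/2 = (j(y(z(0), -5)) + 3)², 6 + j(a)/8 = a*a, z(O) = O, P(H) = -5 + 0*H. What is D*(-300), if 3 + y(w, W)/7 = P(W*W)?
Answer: -376291109400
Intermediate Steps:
P(H) = -5 (P(H) = -5 + 0 = -5)
y(w, W) = -56 (y(w, W) = -21 + 7*(-5) = -21 - 35 = -56)
j(a) = -48 + 8*a² (j(a) = -48 + 8*(a*a) = -48 + 8*a²)
D = 1254303698 (D = 2*((-48 + 8*(-56)²) + 3)² = 2*((-48 + 8*3136) + 3)² = 2*((-48 + 25088) + 3)² = 2*(25040 + 3)² = 2*25043² = 2*627151849 = 1254303698)
D*(-300) = 1254303698*(-300) = -376291109400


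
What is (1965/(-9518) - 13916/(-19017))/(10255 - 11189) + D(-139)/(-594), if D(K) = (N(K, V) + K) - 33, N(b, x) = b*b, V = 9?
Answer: -59950733275687/1859633102844 ≈ -32.238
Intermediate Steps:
N(b, x) = b²
D(K) = -33 + K + K² (D(K) = (K² + K) - 33 = (K + K²) - 33 = -33 + K + K²)
(1965/(-9518) - 13916/(-19017))/(10255 - 11189) + D(-139)/(-594) = (1965/(-9518) - 13916/(-19017))/(10255 - 11189) + (-33 - 139 + (-139)²)/(-594) = (1965*(-1/9518) - 13916*(-1/19017))/(-934) + (-33 - 139 + 19321)*(-1/594) = (-1965/9518 + 13916/19017)*(-1/934) + 19149*(-1/594) = (95084083/181003806)*(-1/934) - 6383/198 = -95084083/169057554804 - 6383/198 = -59950733275687/1859633102844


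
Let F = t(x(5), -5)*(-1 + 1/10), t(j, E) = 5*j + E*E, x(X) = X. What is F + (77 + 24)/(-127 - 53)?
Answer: -8201/180 ≈ -45.561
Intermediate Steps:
t(j, E) = E**2 + 5*j (t(j, E) = 5*j + E**2 = E**2 + 5*j)
F = -45 (F = ((-5)**2 + 5*5)*(-1 + 1/10) = (25 + 25)*(-1 + 1/10) = 50*(-9/10) = -45)
F + (77 + 24)/(-127 - 53) = -45 + (77 + 24)/(-127 - 53) = -45 + 101/(-180) = -45 + 101*(-1/180) = -45 - 101/180 = -8201/180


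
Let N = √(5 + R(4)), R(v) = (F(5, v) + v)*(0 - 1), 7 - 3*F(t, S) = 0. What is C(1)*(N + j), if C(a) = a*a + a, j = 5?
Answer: 10 + 4*I*√3/3 ≈ 10.0 + 2.3094*I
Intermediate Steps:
F(t, S) = 7/3 (F(t, S) = 7/3 - ⅓*0 = 7/3 + 0 = 7/3)
R(v) = -7/3 - v (R(v) = (7/3 + v)*(0 - 1) = (7/3 + v)*(-1) = -7/3 - v)
C(a) = a + a² (C(a) = a² + a = a + a²)
N = 2*I*√3/3 (N = √(5 + (-7/3 - 1*4)) = √(5 + (-7/3 - 4)) = √(5 - 19/3) = √(-4/3) = 2*I*√3/3 ≈ 1.1547*I)
C(1)*(N + j) = (1*(1 + 1))*(2*I*√3/3 + 5) = (1*2)*(5 + 2*I*√3/3) = 2*(5 + 2*I*√3/3) = 10 + 4*I*√3/3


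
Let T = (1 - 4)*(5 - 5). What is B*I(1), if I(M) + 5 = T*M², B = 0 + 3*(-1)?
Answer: 15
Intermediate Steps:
T = 0 (T = -3*0 = 0)
B = -3 (B = 0 - 3 = -3)
I(M) = -5 (I(M) = -5 + 0*M² = -5 + 0 = -5)
B*I(1) = -3*(-5) = 15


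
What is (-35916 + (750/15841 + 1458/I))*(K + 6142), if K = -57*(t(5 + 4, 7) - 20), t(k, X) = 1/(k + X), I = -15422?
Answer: -510904785224034525/1954399216 ≈ -2.6141e+8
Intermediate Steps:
t(k, X) = 1/(X + k)
K = 18183/16 (K = -57*(1/(7 + (5 + 4)) - 20) = -57*(1/(7 + 9) - 20) = -57*(1/16 - 20) = -57*(-319/16) = 18183/16 ≈ 1136.4)
(-35916 + (750/15841 + 1458/I))*(K + 6142) = (-35916 + (750/15841 + 1458/(-15422)))*(18183/16 + 6142) = (-35916 + (750*(1/15841) + 1458*(-1/15422)))*(116455/16) = (-35916 + (750/15841 - 729/7711))*(116455/16) = (-35916 - 5764839/122149951)*(116455/16) = -4387143404955/122149951*116455/16 = -510904785224034525/1954399216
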